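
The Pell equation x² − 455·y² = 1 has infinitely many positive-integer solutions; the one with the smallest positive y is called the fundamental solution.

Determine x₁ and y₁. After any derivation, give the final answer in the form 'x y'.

64 3

[21; 3,42] for √455; ℓ=2 ⇒ convergent index 1
step 0: (21, 1)  from 21·(1,0) + (0,1)
step 1: (64, 3)  from 3·(21,1) + (1,0)
→ (64, 3).  Check: 64²=4096, 455·3²=4095, difference 1.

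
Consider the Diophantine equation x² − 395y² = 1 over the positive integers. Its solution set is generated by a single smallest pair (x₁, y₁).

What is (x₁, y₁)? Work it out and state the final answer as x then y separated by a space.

159 8

[19; 1,6,1,38] for √395; ℓ=4 ⇒ convergent index 3
i=0: a=19 ⇒ p=19, q=1
i=1: a=1 ⇒ p=20, q=1
i=2: a=6 ⇒ p=139, q=7
i=3: a=1 ⇒ p=159, q=8
fundamental: x₁=159, y₁=8  (since 25281 − 395·64 = 1)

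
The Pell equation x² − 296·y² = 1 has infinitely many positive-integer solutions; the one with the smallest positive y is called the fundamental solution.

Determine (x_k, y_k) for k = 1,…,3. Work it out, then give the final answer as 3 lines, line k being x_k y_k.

3699 215
27365201 1590570
202447753299 11767036645

d=296: √d = [17; 4,1,7,1,4,34] (ℓ=6, even), read p_5/q_5
step 0: (17, 1)  from 17·(1,0) + (0,1)
step 1: (69, 4)  from 4·(17,1) + (1,0)
…
step 3: (671, 39)  from 7·(86,5) + (69,4)
step 4: (757, 44)  from 1·(671,39) + (86,5)
step 5: (3699, 215)  from 4·(757,44) + (671,39)
(x₁, y₁) = (3699, 215);  3699² − 296·215² = 1 ✓
n=2: (3699,215)∘(3699,215) = (3699·3699+296·215·215, 3699·215+215·3699) = (27365201,1590570)
n=3: (27365201,1590570)∘(3699,215) = (3699·27365201+296·215·1590570, 3699·1590570+215·27365201) = (202447753299,11767036645)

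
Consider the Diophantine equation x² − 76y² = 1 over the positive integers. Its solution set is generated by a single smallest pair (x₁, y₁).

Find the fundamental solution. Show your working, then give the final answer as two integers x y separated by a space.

57799 6630

d=76: √d = [8; 1,2,1,1,5,4,5,1,1,2,1,16] (ℓ=12, even), read p_11/q_11
i=0: a=8 ⇒ p=8, q=1
i=1: a=1 ⇒ p=9, q=1
i=2: a=2 ⇒ p=26, q=3
i=3: a=1 ⇒ p=35, q=4
…
i=5: a=5 ⇒ p=340, q=39
i=6: a=4 ⇒ p=1421, q=163
…
i=8: a=1 ⇒ p=8866, q=1017
i=9: a=1 ⇒ p=16311, q=1871
i=10: a=2 ⇒ p=41488, q=4759
i=11: a=1 ⇒ p=57799, q=6630
(x₁, y₁) = (57799, 6630);  57799² − 76·6630² = 1 ✓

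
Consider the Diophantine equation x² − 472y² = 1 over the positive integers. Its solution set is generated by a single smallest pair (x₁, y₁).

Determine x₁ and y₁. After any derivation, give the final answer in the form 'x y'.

√472 → a₀=21, period (1,2,1,1,1,…,2,1,42); ℓ=14 even so k=13
k=0  a_k=21  p_k/q_k = 21/1
k=1  a_k=1  p_k/q_k = 22/1
k=2  a_k=2  p_k/q_k = 65/3
k=3  a_k=1  p_k/q_k = 87/4
k=4  a_k=1  p_k/q_k = 152/7
k=5  a_k=1  p_k/q_k = 239/11
…
k=9  a_k=1  p_k/q_k = 30003/1381
k=10  a_k=1  p_k/q_k = 54227/2496
…
k=12  a_k=2  p_k/q_k = 222687/10250
k=13  a_k=1  p_k/q_k = 306917/14127
fundamental: x₁=306917, y₁=14127  (since 94198044889 − 472·199572129 = 1)

306917 14127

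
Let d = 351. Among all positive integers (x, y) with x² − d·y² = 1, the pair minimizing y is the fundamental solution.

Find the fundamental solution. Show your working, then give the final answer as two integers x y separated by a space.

62425 3332

√351 → a₀=18, period (1,2,1,3,2,2,2,3,1,2,1,36); ℓ=12 even so k=11
i=0: a=18 ⇒ p=18, q=1
…
i=2: a=2 ⇒ p=56, q=3
i=3: a=1 ⇒ p=75, q=4
i=4: a=3 ⇒ p=281, q=15
i=5: a=2 ⇒ p=637, q=34
i=6: a=2 ⇒ p=1555, q=83
…
i=8: a=3 ⇒ p=12796, q=683
i=9: a=1 ⇒ p=16543, q=883
i=10: a=2 ⇒ p=45882, q=2449
i=11: a=1 ⇒ p=62425, q=3332
(x₁, y₁) = (62425, 3332);  62425² − 351·3332² = 1 ✓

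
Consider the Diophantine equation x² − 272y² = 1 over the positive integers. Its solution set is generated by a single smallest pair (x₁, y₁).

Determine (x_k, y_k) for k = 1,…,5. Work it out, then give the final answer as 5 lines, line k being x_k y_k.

33 2
2177 132
143649 8710
9478657 574728
625447713 37923338

[16; 2,32] for √272; ℓ=2 ⇒ convergent index 1
step 0: (16, 1)  from 16·(1,0) + (0,1)
step 1: (33, 2)  from 2·(16,1) + (1,0)
(x₁, y₁) = (33, 2);  33² − 272·2² = 1 ✓
n=2: (33,2)∘(33,2) = (33·33+272·2·2, 33·2+2·33) = (2177,132)
n=3: (2177,132)∘(33,2) = (33·2177+272·2·132, 33·132+2·2177) = (143649,8710)
n=4: (143649,8710)∘(33,2) = (33·143649+272·2·8710, 33·8710+2·143649) = (9478657,574728)
n=5: (9478657,574728)∘(33,2) = (33·9478657+272·2·574728, 33·574728+2·9478657) = (625447713,37923338)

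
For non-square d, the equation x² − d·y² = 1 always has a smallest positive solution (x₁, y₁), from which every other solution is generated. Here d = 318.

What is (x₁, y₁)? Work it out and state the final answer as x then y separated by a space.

107 6

[17; 1,4,1,34] for √318; ℓ=4 ⇒ convergent index 3
i=0: a=17 ⇒ p=17, q=1
…
i=2: a=4 ⇒ p=89, q=5
i=3: a=1 ⇒ p=107, q=6
fundamental: x₁=107, y₁=6  (since 11449 − 318·36 = 1)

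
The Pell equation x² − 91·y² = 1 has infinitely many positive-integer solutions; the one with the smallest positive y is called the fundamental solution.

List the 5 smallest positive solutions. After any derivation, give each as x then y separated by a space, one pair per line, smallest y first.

√91 = [9; 1,1,5,1,5,1,1,18, …], period ℓ=8 (even) → k=7
a_0=9:  p_0=9·1+0=9,  q_0=9·0+1=1
…
a_2=1:  p_2=1·10+9=19,  q_2=1·1+1=2
a_3=5:  p_3=5·19+10=105,  q_3=5·2+1=11
…
a_6=1:  p_6=1·725+124=849,  q_6=1·76+13=89
a_7=1:  p_7=1·849+725=1574,  q_7=1·89+76=165
→ (1574, 165).  Check: 1574²=2477476, 91·165²=2477475, difference 1.
(1574+165√91)^2 = 4954951 + 519420√91
(1574+165√91)^3 = 15598184174 + 1635133995√91
(1574+165√91)^4 = 49103078824801 + 5147401296840√91
(1574+165√91)^5 = 154576476542289374 + 16204017647318325√91

1574 165
4954951 519420
15598184174 1635133995
49103078824801 5147401296840
154576476542289374 16204017647318325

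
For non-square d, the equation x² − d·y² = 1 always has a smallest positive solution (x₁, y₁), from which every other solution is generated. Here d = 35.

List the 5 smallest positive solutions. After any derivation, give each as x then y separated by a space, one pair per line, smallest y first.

6 1
71 12
846 143
10081 1704
120126 20305

√35 = [5; 1,10, …], period ℓ=2 (even) → k=1
i=0: a=5 ⇒ p=5, q=1
i=1: a=1 ⇒ p=6, q=1
fundamental: x₁=6, y₁=1  (since 36 − 35·1 = 1)
n=2: (6,1)∘(6,1) = (6·6+35·1·1, 6·1+1·6) = (71,12)
n=3: (71,12)∘(6,1) = (6·71+35·1·12, 6·12+1·71) = (846,143)
n=4: (846,143)∘(6,1) = (6·846+35·1·143, 6·143+1·846) = (10081,1704)
n=5: (10081,1704)∘(6,1) = (6·10081+35·1·1704, 6·1704+1·10081) = (120126,20305)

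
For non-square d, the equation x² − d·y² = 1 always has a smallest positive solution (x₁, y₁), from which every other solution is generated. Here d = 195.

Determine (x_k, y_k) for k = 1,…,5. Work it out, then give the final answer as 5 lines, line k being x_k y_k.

14 1
391 28
10934 783
305761 21896
8550374 612305

[13; 1,26] for √195; ℓ=2 ⇒ convergent index 1
k=0  a_k=13  p_k/q_k = 13/1
k=1  a_k=1  p_k/q_k = 14/1
→ (14, 1).  Check: 14²=196, 195·1²=195, difference 1.
n=2: (14,1)∘(14,1) = (14·14+195·1·1, 14·1+1·14) = (391,28)
n=3: (391,28)∘(14,1) = (14·391+195·1·28, 14·28+1·391) = (10934,783)
n=4: (10934,783)∘(14,1) = (14·10934+195·1·783, 14·783+1·10934) = (305761,21896)
n=5: (305761,21896)∘(14,1) = (14·305761+195·1·21896, 14·21896+1·305761) = (8550374,612305)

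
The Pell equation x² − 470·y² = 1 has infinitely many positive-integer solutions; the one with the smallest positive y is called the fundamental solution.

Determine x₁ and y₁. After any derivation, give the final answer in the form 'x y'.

1691 78

√470 → a₀=21, period (1,2,8,2,1,42); ℓ=6 even so k=5
k=0  a_k=21  p_k/q_k = 21/1
k=1  a_k=1  p_k/q_k = 22/1
…
k=4  a_k=2  p_k/q_k = 1149/53
k=5  a_k=1  p_k/q_k = 1691/78
fundamental: x₁=1691, y₁=78  (since 2859481 − 470·6084 = 1)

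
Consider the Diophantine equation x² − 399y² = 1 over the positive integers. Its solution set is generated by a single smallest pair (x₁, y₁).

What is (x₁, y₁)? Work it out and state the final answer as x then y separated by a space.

20 1

√399 → a₀=19, period (1,38); ℓ=2 even so k=1
k=0  a_k=19  p_k/q_k = 19/1
k=1  a_k=1  p_k/q_k = 20/1
(x₁, y₁) = (20, 1);  20² − 399·1² = 1 ✓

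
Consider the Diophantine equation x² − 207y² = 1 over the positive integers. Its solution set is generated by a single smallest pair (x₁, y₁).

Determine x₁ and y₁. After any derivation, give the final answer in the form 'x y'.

1151 80

d=207: √d = [14; 2,1,1,2,1,1,2,28] (ℓ=8, even), read p_7/q_7
a_0=14:  p_0=14·1+0=14,  q_0=14·0+1=1
a_1=2:  p_1=2·14+1=29,  q_1=2·1+0=2
…
a_4=2:  p_4=2·72+43=187,  q_4=2·5+3=13
…
a_6=1:  p_6=1·259+187=446,  q_6=1·18+13=31
a_7=2:  p_7=2·446+259=1151,  q_7=2·31+18=80
fundamental: x₁=1151, y₁=80  (since 1324801 − 207·6400 = 1)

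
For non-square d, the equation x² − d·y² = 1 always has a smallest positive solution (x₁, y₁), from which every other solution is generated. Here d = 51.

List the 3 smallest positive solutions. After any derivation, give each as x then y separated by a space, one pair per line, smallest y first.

50 7
4999 700
499850 69993

d=51: √d = [7; 7,14] (ℓ=2, even), read p_1/q_1
a_0=7:  p_0=7·1+0=7,  q_0=7·0+1=1
a_1=7:  p_1=7·7+1=50,  q_1=7·1+0=7
→ (50, 7).  Check: 50²=2500, 51·7²=2499, difference 1.
(50+7√51)^2 = 4999 + 700√51
(50+7√51)^3 = 499850 + 69993√51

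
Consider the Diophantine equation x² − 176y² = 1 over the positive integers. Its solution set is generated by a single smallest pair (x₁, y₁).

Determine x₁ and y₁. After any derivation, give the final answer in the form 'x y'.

199 15

d=176: √d = [13; 3,1,3,26] (ℓ=4, even), read p_3/q_3
k=0  a_k=13  p_k/q_k = 13/1
…
k=2  a_k=1  p_k/q_k = 53/4
k=3  a_k=3  p_k/q_k = 199/15
(x₁, y₁) = (199, 15);  199² − 176·15² = 1 ✓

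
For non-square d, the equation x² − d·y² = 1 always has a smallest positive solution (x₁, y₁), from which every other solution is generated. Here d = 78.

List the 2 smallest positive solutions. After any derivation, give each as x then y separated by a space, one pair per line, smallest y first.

53 6
5617 636

d=78: √d = [8; 1,4,1,16] (ℓ=4, even), read p_3/q_3
a_0=8:  p_0=8·1+0=8,  q_0=8·0+1=1
a_1=1:  p_1=1·8+1=9,  q_1=1·1+0=1
a_2=4:  p_2=4·9+8=44,  q_2=4·1+1=5
a_3=1:  p_3=1·44+9=53,  q_3=1·5+1=6
(x₁, y₁) = (53, 6);  53² − 78·6² = 1 ✓
n=2: (53,6)∘(53,6) = (53·53+78·6·6, 53·6+6·53) = (5617,636)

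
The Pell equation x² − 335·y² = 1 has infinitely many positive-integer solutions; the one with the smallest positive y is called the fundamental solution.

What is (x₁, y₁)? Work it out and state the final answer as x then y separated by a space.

604 33

√335 → a₀=18, period (3,3,3,36); ℓ=4 even so k=3
i=0: a=18 ⇒ p=18, q=1
i=1: a=3 ⇒ p=55, q=3
i=2: a=3 ⇒ p=183, q=10
i=3: a=3 ⇒ p=604, q=33
fundamental: x₁=604, y₁=33  (since 364816 − 335·1089 = 1)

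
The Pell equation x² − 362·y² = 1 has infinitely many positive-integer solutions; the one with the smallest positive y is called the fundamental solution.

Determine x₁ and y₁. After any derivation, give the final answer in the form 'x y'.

√362 = [19; 38, …], period ℓ=1 (odd) → k=1
k=0  a_k=19  p_k/q_k = 19/1
k=1  a_k=38  p_k/q_k = 723/38
→ (723, 38).  Check: 723²=522729, 362·38²=522728, difference 1.

723 38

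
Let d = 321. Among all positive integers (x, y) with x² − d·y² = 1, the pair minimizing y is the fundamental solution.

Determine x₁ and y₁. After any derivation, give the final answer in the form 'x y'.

√321 = [17; 1,10,1,34, …], period ℓ=4 (even) → k=3
i=0: a=17 ⇒ p=17, q=1
…
i=2: a=10 ⇒ p=197, q=11
i=3: a=1 ⇒ p=215, q=12
(x₁, y₁) = (215, 12);  215² − 321·12² = 1 ✓

215 12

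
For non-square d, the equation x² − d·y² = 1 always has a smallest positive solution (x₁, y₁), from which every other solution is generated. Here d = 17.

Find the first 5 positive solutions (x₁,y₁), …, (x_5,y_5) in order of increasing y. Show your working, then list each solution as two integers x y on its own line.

33 8
2177 528
143649 34840
9478657 2298912
625447713 151693352

√17 = [4; 8, …], period ℓ=1 (odd) → k=1
i=0: a=4 ⇒ p=4, q=1
i=1: a=8 ⇒ p=33, q=8
(x₁, y₁) = (33, 8);  33² − 17·8² = 1 ✓
(33+8√17)^2 = 2177 + 528√17
(33+8√17)^3 = 143649 + 34840√17
(33+8√17)^4 = 9478657 + 2298912√17
(33+8√17)^5 = 625447713 + 151693352√17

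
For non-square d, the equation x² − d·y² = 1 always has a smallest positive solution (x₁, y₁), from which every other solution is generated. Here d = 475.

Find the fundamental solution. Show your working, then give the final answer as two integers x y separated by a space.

57799 2652

d=475: √d = [21; 1,3,1,6,2,6,1,3,1,42] (ℓ=10, even), read p_9/q_9
i=0: a=21 ⇒ p=21, q=1
i=1: a=1 ⇒ p=22, q=1
i=2: a=3 ⇒ p=87, q=4
i=3: a=1 ⇒ p=109, q=5
…
i=5: a=2 ⇒ p=1591, q=73
…
i=8: a=3 ⇒ p=45921, q=2107
i=9: a=1 ⇒ p=57799, q=2652
→ (57799, 2652).  Check: 57799²=3340724401, 475·2652²=3340724400, difference 1.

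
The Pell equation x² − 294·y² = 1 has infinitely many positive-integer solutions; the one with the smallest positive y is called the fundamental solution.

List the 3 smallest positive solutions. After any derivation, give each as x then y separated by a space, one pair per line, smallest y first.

4801 280
46099201 2688560
442644523201 25815552840

√294 = [17; 6,1,4,1,6,34, …], period ℓ=6 (even) → k=5
step 0: (17, 1)  from 17·(1,0) + (0,1)
step 1: (103, 6)  from 6·(17,1) + (1,0)
…
step 4: (703, 41)  from 1·(583,34) + (120,7)
step 5: (4801, 280)  from 6·(703,41) + (583,34)
→ (4801, 280).  Check: 4801²=23049601, 294·280²=23049600, difference 1.
(4801+280√294)^2 = 46099201 + 2688560√294
(4801+280√294)^3 = 442644523201 + 25815552840√294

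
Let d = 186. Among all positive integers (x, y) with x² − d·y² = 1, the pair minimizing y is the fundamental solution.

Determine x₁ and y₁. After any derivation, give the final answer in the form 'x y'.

√186 → a₀=13, period (1,1,1,3,4,3,1,1,1,26); ℓ=10 even so k=9
k=0  a_k=13  p_k/q_k = 13/1
…
k=2  a_k=1  p_k/q_k = 27/2
…
k=6  a_k=3  p_k/q_k = 2073/152
k=7  a_k=1  p_k/q_k = 2714/199
k=8  a_k=1  p_k/q_k = 4787/351
k=9  a_k=1  p_k/q_k = 7501/550
(x₁, y₁) = (7501, 550);  7501² − 186·550² = 1 ✓

7501 550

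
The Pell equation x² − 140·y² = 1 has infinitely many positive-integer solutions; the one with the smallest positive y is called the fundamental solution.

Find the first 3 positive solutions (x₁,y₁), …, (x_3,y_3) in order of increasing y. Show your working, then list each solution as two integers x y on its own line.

√140 → a₀=11, period (1,4,1,22); ℓ=4 even so k=3
a_0=11:  p_0=11·1+0=11,  q_0=11·0+1=1
a_1=1:  p_1=1·11+1=12,  q_1=1·1+0=1
a_2=4:  p_2=4·12+11=59,  q_2=4·1+1=5
a_3=1:  p_3=1·59+12=71,  q_3=1·5+1=6
(x₁, y₁) = (71, 6);  71² − 140·6² = 1 ✓
k=2:  x_2 = 71·71+140·6·6 = 10081,  y_2 = 71·6+6·71 = 852
k=3:  x_3 = 71·10081+140·6·852 = 1431431,  y_3 = 71·852+6·10081 = 120978

71 6
10081 852
1431431 120978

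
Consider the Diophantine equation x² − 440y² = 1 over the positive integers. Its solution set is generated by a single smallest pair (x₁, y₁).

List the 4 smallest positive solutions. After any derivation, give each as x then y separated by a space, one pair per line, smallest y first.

21 1
881 42
36981 1763
1552321 74004

√440 → a₀=20, period (1,40); ℓ=2 even so k=1
a_0=20:  p_0=20·1+0=20,  q_0=20·0+1=1
a_1=1:  p_1=1·20+1=21,  q_1=1·1+0=1
(x₁, y₁) = (21, 1);  21² − 440·1² = 1 ✓
k=2:  x_2 = 21·21+440·1·1 = 881,  y_2 = 21·1+1·21 = 42
k=3:  x_3 = 21·881+440·1·42 = 36981,  y_3 = 21·42+1·881 = 1763
k=4:  x_4 = 21·36981+440·1·1763 = 1552321,  y_4 = 21·1763+1·36981 = 74004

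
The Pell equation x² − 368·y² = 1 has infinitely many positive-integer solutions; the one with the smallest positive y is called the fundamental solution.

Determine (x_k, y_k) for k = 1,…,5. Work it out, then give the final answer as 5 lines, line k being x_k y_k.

[19; 5,2,5,38] for √368; ℓ=4 ⇒ convergent index 3
a_0=19:  p_0=19·1+0=19,  q_0=19·0+1=1
a_1=5:  p_1=5·19+1=96,  q_1=5·1+0=5
a_2=2:  p_2=2·96+19=211,  q_2=2·5+1=11
a_3=5:  p_3=5·211+96=1151,  q_3=5·11+5=60
→ (1151, 60).  Check: 1151²=1324801, 368·60²=1324800, difference 1.
k=2:  x_2 = 1151·1151+368·60·60 = 2649601,  y_2 = 1151·60+60·1151 = 138120
k=3:  x_3 = 1151·2649601+368·60·138120 = 6099380351,  y_3 = 1151·138120+60·2649601 = 317952180
k=4:  x_4 = 1151·6099380351+368·60·317952180 = 14040770918401,  y_4 = 1151·317952180+60·6099380351 = 731925780240
k=5:  x_5 = 1151·14040770918401+368·60·731925780240 = 32321848554778751,  y_5 = 1151·731925780240+60·14040770918401 = 1684892828160300

1151 60
2649601 138120
6099380351 317952180
14040770918401 731925780240
32321848554778751 1684892828160300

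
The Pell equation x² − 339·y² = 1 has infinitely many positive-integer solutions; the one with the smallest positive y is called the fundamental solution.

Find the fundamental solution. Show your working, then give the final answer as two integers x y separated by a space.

d=339: √d = [18; 2,2,2,1,17,1,2,2,2,36] (ℓ=10, even), read p_9/q_9
i=0: a=18 ⇒ p=18, q=1
i=1: a=2 ⇒ p=37, q=2
…
i=3: a=2 ⇒ p=221, q=12
…
i=8: a=2 ⇒ p=40359, q=2192
i=9: a=2 ⇒ p=97970, q=5321
(x₁, y₁) = (97970, 5321);  97970² − 339·5321² = 1 ✓

97970 5321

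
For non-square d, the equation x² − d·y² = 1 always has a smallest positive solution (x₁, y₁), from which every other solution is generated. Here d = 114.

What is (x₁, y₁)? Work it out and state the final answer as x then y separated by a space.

1025 96

[10; 1,2,10,2,1,20] for √114; ℓ=6 ⇒ convergent index 5
step 0: (10, 1)  from 10·(1,0) + (0,1)
step 1: (11, 1)  from 1·(10,1) + (1,0)
…
step 3: (331, 31)  from 10·(32,3) + (11,1)
step 4: (694, 65)  from 2·(331,31) + (32,3)
step 5: (1025, 96)  from 1·(694,65) + (331,31)
(x₁, y₁) = (1025, 96);  1025² − 114·96² = 1 ✓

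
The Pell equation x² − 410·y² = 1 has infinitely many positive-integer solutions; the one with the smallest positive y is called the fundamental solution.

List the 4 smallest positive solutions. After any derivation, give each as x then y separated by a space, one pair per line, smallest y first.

[20; 4,40] for √410; ℓ=2 ⇒ convergent index 1
step 0: (20, 1)  from 20·(1,0) + (0,1)
step 1: (81, 4)  from 4·(20,1) + (1,0)
→ (81, 4).  Check: 81²=6561, 410·4²=6560, difference 1.
(81+4√410)^2 = 13121 + 648√410
(81+4√410)^3 = 2125521 + 104972√410
(81+4√410)^4 = 344321281 + 17004816√410

81 4
13121 648
2125521 104972
344321281 17004816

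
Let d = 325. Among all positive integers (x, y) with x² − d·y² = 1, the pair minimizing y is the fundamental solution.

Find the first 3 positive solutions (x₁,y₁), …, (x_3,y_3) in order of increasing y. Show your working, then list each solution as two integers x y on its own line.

[18; 36] for √325; ℓ=1 ⇒ convergent index 1
i=0: a=18 ⇒ p=18, q=1
i=1: a=36 ⇒ p=649, q=36
(x₁, y₁) = (649, 36);  649² − 325·36² = 1 ✓
(x_2, y_2) = (649·649 + 325·36·36, 649·36 + 36·649) = (842401, 46728)
(x_3, y_3) = (649·842401 + 325·36·46728, 649·46728 + 36·842401) = (1093435849, 60652908)

649 36
842401 46728
1093435849 60652908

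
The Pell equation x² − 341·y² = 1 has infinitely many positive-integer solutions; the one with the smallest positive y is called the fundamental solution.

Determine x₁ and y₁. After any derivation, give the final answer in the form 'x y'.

√341 → a₀=18, period (2,6,1,8,2,…,6,2,36); ℓ=14 even so k=13
step 0: (18, 1)  from 18·(1,0) + (0,1)
step 1: (37, 2)  from 2·(18,1) + (1,0)
step 2: (240, 13)  from 6·(37,2) + (18,1)
…
step 4: (2456, 133)  from 8·(277,15) + (240,13)
…
step 9: (76727, 4155)  from 2·(28124,1523) + (20479,1109)
…
step 11: (718667, 38918)  from 1·(641940,34763) + (76727,4155)
step 12: (4953942, 268271)  from 6·(718667,38918) + (641940,34763)
step 13: (10626551, 575460)  from 2·(4953942,268271) + (718667,38918)
fundamental: x₁=10626551, y₁=575460  (since 112923586155601 − 341·331154211600 = 1)

10626551 575460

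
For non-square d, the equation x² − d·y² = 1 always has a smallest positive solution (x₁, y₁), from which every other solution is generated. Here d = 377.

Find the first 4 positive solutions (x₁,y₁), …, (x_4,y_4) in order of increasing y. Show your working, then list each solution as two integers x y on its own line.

d=377: √d = [19; 2,2,2,38] (ℓ=4, even), read p_3/q_3
i=0: a=19 ⇒ p=19, q=1
i=1: a=2 ⇒ p=39, q=2
i=2: a=2 ⇒ p=97, q=5
i=3: a=2 ⇒ p=233, q=12
fundamental: x₁=233, y₁=12  (since 54289 − 377·144 = 1)
(x_2, y_2) = (233·233 + 377·12·12, 233·12 + 12·233) = (108577, 5592)
(x_3, y_3) = (233·108577 + 377·12·5592, 233·5592 + 12·108577) = (50596649, 2605860)
(x_4, y_4) = (233·50596649 + 377·12·2605860, 233·2605860 + 12·50596649) = (23577929857, 1214325168)

233 12
108577 5592
50596649 2605860
23577929857 1214325168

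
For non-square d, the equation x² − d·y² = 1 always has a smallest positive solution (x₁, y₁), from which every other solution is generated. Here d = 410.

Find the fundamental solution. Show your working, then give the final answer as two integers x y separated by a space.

d=410: √d = [20; 4,40] (ℓ=2, even), read p_1/q_1
k=0  a_k=20  p_k/q_k = 20/1
k=1  a_k=4  p_k/q_k = 81/4
fundamental: x₁=81, y₁=4  (since 6561 − 410·16 = 1)

81 4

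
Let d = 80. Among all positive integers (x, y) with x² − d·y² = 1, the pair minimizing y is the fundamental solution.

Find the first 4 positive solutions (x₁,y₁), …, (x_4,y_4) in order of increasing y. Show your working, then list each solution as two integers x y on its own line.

√80 = [8; 1,16, …], period ℓ=2 (even) → k=1
i=0: a=8 ⇒ p=8, q=1
i=1: a=1 ⇒ p=9, q=1
fundamental: x₁=9, y₁=1  (since 81 − 80·1 = 1)
(x_2, y_2) = (9·9 + 80·1·1, 9·1 + 1·9) = (161, 18)
(x_3, y_3) = (9·161 + 80·1·18, 9·18 + 1·161) = (2889, 323)
(x_4, y_4) = (9·2889 + 80·1·323, 9·323 + 1·2889) = (51841, 5796)

9 1
161 18
2889 323
51841 5796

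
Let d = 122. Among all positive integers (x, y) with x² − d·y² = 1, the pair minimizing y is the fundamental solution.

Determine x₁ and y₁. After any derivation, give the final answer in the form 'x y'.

d=122: √d = [11; 22] (ℓ=1, odd), read p_1/q_1
i=0: a=11 ⇒ p=11, q=1
i=1: a=22 ⇒ p=243, q=22
fundamental: x₁=243, y₁=22  (since 59049 − 122·484 = 1)

243 22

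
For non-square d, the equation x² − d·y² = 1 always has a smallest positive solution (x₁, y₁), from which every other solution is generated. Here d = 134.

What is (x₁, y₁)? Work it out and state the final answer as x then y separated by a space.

d=134: √d = [11; 1,1,2,1,3,…,1,1,22] (ℓ=14, even), read p_13/q_13
i=0: a=11 ⇒ p=11, q=1
i=1: a=1 ⇒ p=12, q=1
i=2: a=1 ⇒ p=23, q=2
i=3: a=2 ⇒ p=58, q=5
…
i=5: a=3 ⇒ p=301, q=26
i=6: a=1 ⇒ p=382, q=33
i=7: a=10 ⇒ p=4121, q=356
i=8: a=1 ⇒ p=4503, q=389
i=9: a=3 ⇒ p=17630, q=1523
i=10: a=1 ⇒ p=22133, q=1912
i=11: a=2 ⇒ p=61896, q=5347
i=12: a=1 ⇒ p=84029, q=7259
i=13: a=1 ⇒ p=145925, q=12606
→ (145925, 12606).  Check: 145925²=21294105625, 134·12606²=21294105624, difference 1.

145925 12606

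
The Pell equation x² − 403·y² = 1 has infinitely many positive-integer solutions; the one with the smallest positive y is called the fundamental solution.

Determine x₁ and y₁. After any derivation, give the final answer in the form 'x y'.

[20; 13,2,1,3,1,3,1,2,13,40] for √403; ℓ=10 ⇒ convergent index 9
a_0=20:  p_0=20·1+0=20,  q_0=20·0+1=1
…
a_5=1:  p_5=1·2951+803=3754,  q_5=1·147+40=187
a_6=3:  p_6=3·3754+2951=14213,  q_6=3·187+147=708
…
a_8=2:  p_8=2·17967+14213=50147,  q_8=2·895+708=2498
a_9=13:  p_9=13·50147+17967=669878,  q_9=13·2498+895=33369
(x₁, y₁) = (669878, 33369);  669878² − 403·33369² = 1 ✓

669878 33369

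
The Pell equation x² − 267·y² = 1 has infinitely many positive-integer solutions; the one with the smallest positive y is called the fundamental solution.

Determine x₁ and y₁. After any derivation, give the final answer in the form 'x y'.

2402 147

√267 = [16; 2,1,15,1,2,32, …], period ℓ=6 (even) → k=5
a_0=16:  p_0=16·1+0=16,  q_0=16·0+1=1
a_1=2:  p_1=2·16+1=33,  q_1=2·1+0=2
…
a_3=15:  p_3=15·49+33=768,  q_3=15·3+2=47
a_4=1:  p_4=1·768+49=817,  q_4=1·47+3=50
a_5=2:  p_5=2·817+768=2402,  q_5=2·50+47=147
(x₁, y₁) = (2402, 147);  2402² − 267·147² = 1 ✓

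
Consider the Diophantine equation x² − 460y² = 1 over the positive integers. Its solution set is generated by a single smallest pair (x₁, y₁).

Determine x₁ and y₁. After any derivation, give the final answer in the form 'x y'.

2535751 118230

√460 = [21; 2,4,3,1,2,10,2,1,3,4,2,42, …], period ℓ=12 (even) → k=11
a_0=21:  p_0=21·1+0=21,  q_0=21·0+1=1
a_1=2:  p_1=2·21+1=43,  q_1=2·1+0=2
…
a_7=2:  p_7=2·23335+2252=48922,  q_7=2·1088+105=2281
…
a_10=4:  p_10=4·265693+72257=1135029,  q_10=4·12388+3369=52921
a_11=2:  p_11=2·1135029+265693=2535751,  q_11=2·52921+12388=118230
fundamental: x₁=2535751, y₁=118230  (since 6430033134001 − 460·13978332900 = 1)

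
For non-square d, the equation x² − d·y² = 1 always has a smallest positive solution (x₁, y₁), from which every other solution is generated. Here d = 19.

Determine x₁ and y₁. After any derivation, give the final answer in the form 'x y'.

√19 = [4; 2,1,3,1,2,8, …], period ℓ=6 (even) → k=5
k=0  a_k=4  p_k/q_k = 4/1
k=1  a_k=2  p_k/q_k = 9/2
k=2  a_k=1  p_k/q_k = 13/3
…
k=4  a_k=1  p_k/q_k = 61/14
k=5  a_k=2  p_k/q_k = 170/39
(x₁, y₁) = (170, 39);  170² − 19·39² = 1 ✓

170 39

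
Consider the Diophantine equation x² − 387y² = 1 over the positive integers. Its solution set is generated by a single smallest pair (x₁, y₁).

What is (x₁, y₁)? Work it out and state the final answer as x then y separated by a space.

d=387: √d = [19; 1,2,19,2,1,38] (ℓ=6, even), read p_5/q_5
a_0=19:  p_0=19·1+0=19,  q_0=19·0+1=1
…
a_2=2:  p_2=2·20+19=59,  q_2=2·1+1=3
…
a_4=2:  p_4=2·1141+59=2341,  q_4=2·58+3=119
a_5=1:  p_5=1·2341+1141=3482,  q_5=1·119+58=177
→ (3482, 177).  Check: 3482²=12124324, 387·177²=12124323, difference 1.

3482 177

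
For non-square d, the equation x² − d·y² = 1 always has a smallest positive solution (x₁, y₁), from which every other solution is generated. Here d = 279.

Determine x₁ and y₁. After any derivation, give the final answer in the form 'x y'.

1520 91

√279 → a₀=16, period (1,2,2,1,2,2,1,32); ℓ=8 even so k=7
a_0=16:  p_0=16·1+0=16,  q_0=16·0+1=1
a_1=1:  p_1=1·16+1=17,  q_1=1·1+0=1
a_2=2:  p_2=2·17+16=50,  q_2=2·1+1=3
a_3=2:  p_3=2·50+17=117,  q_3=2·3+1=7
a_4=1:  p_4=1·117+50=167,  q_4=1·7+3=10
…
a_6=2:  p_6=2·451+167=1069,  q_6=2·27+10=64
a_7=1:  p_7=1·1069+451=1520,  q_7=1·64+27=91
(x₁, y₁) = (1520, 91);  1520² − 279·91² = 1 ✓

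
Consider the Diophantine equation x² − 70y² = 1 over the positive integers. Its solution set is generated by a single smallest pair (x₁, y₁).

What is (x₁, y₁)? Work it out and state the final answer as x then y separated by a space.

√70 → a₀=8, period (2,1,2,1,2,16); ℓ=6 even so k=5
k=0  a_k=8  p_k/q_k = 8/1
…
k=2  a_k=1  p_k/q_k = 25/3
…
k=4  a_k=1  p_k/q_k = 92/11
k=5  a_k=2  p_k/q_k = 251/30
(x₁, y₁) = (251, 30);  251² − 70·30² = 1 ✓

251 30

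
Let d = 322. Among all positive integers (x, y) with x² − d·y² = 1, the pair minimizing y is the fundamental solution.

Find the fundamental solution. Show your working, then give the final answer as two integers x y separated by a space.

[17; 1,16,1,34] for √322; ℓ=4 ⇒ convergent index 3
i=0: a=17 ⇒ p=17, q=1
i=1: a=1 ⇒ p=18, q=1
i=2: a=16 ⇒ p=305, q=17
i=3: a=1 ⇒ p=323, q=18
(x₁, y₁) = (323, 18);  323² − 322·18² = 1 ✓

323 18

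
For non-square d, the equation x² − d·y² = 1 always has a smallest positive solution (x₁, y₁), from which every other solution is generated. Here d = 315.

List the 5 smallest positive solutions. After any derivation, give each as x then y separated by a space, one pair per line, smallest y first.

√315 → a₀=17, period (1,2,1,34); ℓ=4 even so k=3
a_0=17:  p_0=17·1+0=17,  q_0=17·0+1=1
a_1=1:  p_1=1·17+1=18,  q_1=1·1+0=1
a_2=2:  p_2=2·18+17=53,  q_2=2·1+1=3
a_3=1:  p_3=1·53+18=71,  q_3=1·3+1=4
→ (71, 4).  Check: 71²=5041, 315·4²=5040, difference 1.
k=2:  x_2 = 71·71+315·4·4 = 10081,  y_2 = 71·4+4·71 = 568
k=3:  x_3 = 71·10081+315·4·568 = 1431431,  y_3 = 71·568+4·10081 = 80652
k=4:  x_4 = 71·1431431+315·4·80652 = 203253121,  y_4 = 71·80652+4·1431431 = 11452016
k=5:  x_5 = 71·203253121+315·4·11452016 = 28860511751,  y_5 = 71·11452016+4·203253121 = 1626105620

71 4
10081 568
1431431 80652
203253121 11452016
28860511751 1626105620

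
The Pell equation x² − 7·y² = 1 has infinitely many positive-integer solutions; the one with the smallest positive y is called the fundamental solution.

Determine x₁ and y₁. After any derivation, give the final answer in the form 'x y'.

8 3

√7 → a₀=2, period (1,1,1,4); ℓ=4 even so k=3
a_0=2:  p_0=2·1+0=2,  q_0=2·0+1=1
…
a_2=1:  p_2=1·3+2=5,  q_2=1·1+1=2
a_3=1:  p_3=1·5+3=8,  q_3=1·2+1=3
→ (8, 3).  Check: 8²=64, 7·3²=63, difference 1.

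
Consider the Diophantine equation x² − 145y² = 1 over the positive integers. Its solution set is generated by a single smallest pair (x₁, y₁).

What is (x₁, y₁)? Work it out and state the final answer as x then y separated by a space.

289 24

√145 → a₀=12, period (24); ℓ=1 odd so k=1
i=0: a=12 ⇒ p=12, q=1
i=1: a=24 ⇒ p=289, q=24
fundamental: x₁=289, y₁=24  (since 83521 − 145·576 = 1)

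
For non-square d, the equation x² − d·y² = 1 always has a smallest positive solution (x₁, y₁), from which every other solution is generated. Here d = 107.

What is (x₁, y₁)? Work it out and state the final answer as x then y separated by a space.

962 93

d=107: √d = [10; 2,1,9,1,2,20] (ℓ=6, even), read p_5/q_5
i=0: a=10 ⇒ p=10, q=1
i=1: a=2 ⇒ p=21, q=2
…
i=3: a=9 ⇒ p=300, q=29
i=4: a=1 ⇒ p=331, q=32
i=5: a=2 ⇒ p=962, q=93
(x₁, y₁) = (962, 93);  962² − 107·93² = 1 ✓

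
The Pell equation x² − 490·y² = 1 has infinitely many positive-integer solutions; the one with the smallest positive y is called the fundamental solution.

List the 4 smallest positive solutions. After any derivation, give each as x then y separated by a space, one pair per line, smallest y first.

1039681 46968
2161873163521 97663474416
4495316905044313921 203077717488555624
9347391150304592810234881 422272088792340335957472

√490 → a₀=22, period (7,2,1,4,4,4,1,2,7,44); ℓ=10 even so k=9
a_0=22:  p_0=22·1+0=22,  q_0=22·0+1=1
a_1=7:  p_1=7·22+1=155,  q_1=7·1+0=7
a_2=2:  p_2=2·155+22=332,  q_2=2·7+1=15
a_3=1:  p_3=1·332+155=487,  q_3=1·15+7=22
…
a_5=4:  p_5=4·2280+487=9607,  q_5=4·103+22=434
…
a_7=1:  p_7=1·40708+9607=50315,  q_7=1·1839+434=2273
a_8=2:  p_8=2·50315+40708=141338,  q_8=2·2273+1839=6385
a_9=7:  p_9=7·141338+50315=1039681,  q_9=7·6385+2273=46968
fundamental: x₁=1039681, y₁=46968  (since 1080936581761 − 490·2205993024 = 1)
n=2: (1039681,46968)∘(1039681,46968) = (1039681·1039681+490·46968·46968, 1039681·46968+46968·1039681) = (2161873163521,97663474416)
n=3: (2161873163521,97663474416)∘(1039681,46968) = (1039681·2161873163521+490·46968·97663474416, 1039681·97663474416+46968·2161873163521) = (4495316905044313921,203077717488555624)
n=4: (4495316905044313921,203077717488555624)∘(1039681,46968) = (1039681·4495316905044313921+490·46968·203077717488555624, 1039681·203077717488555624+46968·4495316905044313921) = (9347391150304592810234881,422272088792340335957472)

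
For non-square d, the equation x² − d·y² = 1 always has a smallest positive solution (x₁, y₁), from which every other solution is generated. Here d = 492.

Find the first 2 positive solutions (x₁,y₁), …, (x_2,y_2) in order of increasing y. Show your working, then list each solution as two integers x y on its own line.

√492 → a₀=22, period (5,1,1,10,1,1,5,44); ℓ=8 even so k=7
i=0: a=22 ⇒ p=22, q=1
i=1: a=5 ⇒ p=111, q=5
…
i=3: a=1 ⇒ p=244, q=11
…
i=6: a=1 ⇒ p=5390, q=243
i=7: a=5 ⇒ p=29767, q=1342
(x₁, y₁) = (29767, 1342);  29767² − 492·1342² = 1 ✓
(x_2, y_2) = (29767·29767 + 492·1342·1342, 29767·1342 + 1342·29767) = (1772148577, 79894628)

29767 1342
1772148577 79894628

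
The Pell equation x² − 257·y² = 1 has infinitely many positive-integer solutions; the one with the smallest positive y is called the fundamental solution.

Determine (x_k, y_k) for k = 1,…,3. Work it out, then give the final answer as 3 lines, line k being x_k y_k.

513 32
526337 32832
540021249 33685600

[16; 32] for √257; ℓ=1 ⇒ convergent index 1
a_0=16:  p_0=16·1+0=16,  q_0=16·0+1=1
a_1=32:  p_1=32·16+1=513,  q_1=32·1+0=32
→ (513, 32).  Check: 513²=263169, 257·32²=263168, difference 1.
(x_2, y_2) = (513·513 + 257·32·32, 513·32 + 32·513) = (526337, 32832)
(x_3, y_3) = (513·526337 + 257·32·32832, 513·32832 + 32·526337) = (540021249, 33685600)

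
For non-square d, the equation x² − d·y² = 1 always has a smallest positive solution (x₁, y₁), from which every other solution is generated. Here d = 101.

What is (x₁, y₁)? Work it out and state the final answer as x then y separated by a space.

[10; 20] for √101; ℓ=1 ⇒ convergent index 1
a_0=10:  p_0=10·1+0=10,  q_0=10·0+1=1
a_1=20:  p_1=20·10+1=201,  q_1=20·1+0=20
(x₁, y₁) = (201, 20);  201² − 101·20² = 1 ✓

201 20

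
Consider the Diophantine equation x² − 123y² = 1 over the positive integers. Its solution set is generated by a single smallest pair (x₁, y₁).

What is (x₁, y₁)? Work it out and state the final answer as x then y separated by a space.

[11; 11,22] for √123; ℓ=2 ⇒ convergent index 1
step 0: (11, 1)  from 11·(1,0) + (0,1)
step 1: (122, 11)  from 11·(11,1) + (1,0)
→ (122, 11).  Check: 122²=14884, 123·11²=14883, difference 1.

122 11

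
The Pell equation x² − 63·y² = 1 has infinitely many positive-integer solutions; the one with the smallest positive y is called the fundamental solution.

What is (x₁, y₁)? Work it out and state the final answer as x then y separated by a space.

8 1

[7; 1,14] for √63; ℓ=2 ⇒ convergent index 1
k=0  a_k=7  p_k/q_k = 7/1
k=1  a_k=1  p_k/q_k = 8/1
→ (8, 1).  Check: 8²=64, 63·1²=63, difference 1.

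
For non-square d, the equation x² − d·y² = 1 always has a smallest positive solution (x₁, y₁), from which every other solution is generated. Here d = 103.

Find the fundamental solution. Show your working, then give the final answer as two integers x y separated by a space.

d=103: √d = [10; 6,1,2,1,1,9,1,1,2,1,6,20] (ℓ=12, even), read p_11/q_11
k=0  a_k=10  p_k/q_k = 10/1
k=1  a_k=6  p_k/q_k = 61/6
…
k=10  a_k=1  p_k/q_k = 33877/3338
k=11  a_k=6  p_k/q_k = 227528/22419
(x₁, y₁) = (227528, 22419);  227528² − 103·22419² = 1 ✓

227528 22419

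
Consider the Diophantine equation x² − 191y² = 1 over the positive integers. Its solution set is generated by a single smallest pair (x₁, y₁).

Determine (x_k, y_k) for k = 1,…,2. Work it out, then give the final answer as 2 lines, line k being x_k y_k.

8994000 650783
161784071999999 11706284604000

d=191: √d = [13; 1,4,1,1,3,…,4,1,26] (ℓ=16, even), read p_15/q_15
i=0: a=13 ⇒ p=13, q=1
i=1: a=1 ⇒ p=14, q=1
i=2: a=4 ⇒ p=69, q=5
…
i=4: a=1 ⇒ p=152, q=11
i=5: a=3 ⇒ p=539, q=39
…
i=7: a=2 ⇒ p=2999, q=217
i=8: a=13 ⇒ p=40217, q=2910
i=9: a=2 ⇒ p=83433, q=6037
i=10: a=2 ⇒ p=207083, q=14984
…
i=14: a=4 ⇒ p=7377553, q=533821
i=15: a=1 ⇒ p=8994000, q=650783
→ (8994000, 650783).  Check: 8994000²=80892036000000, 191·650783²=80892035999999, difference 1.
(8994000+650783√191)^2 = 161784071999999 + 11706284604000√191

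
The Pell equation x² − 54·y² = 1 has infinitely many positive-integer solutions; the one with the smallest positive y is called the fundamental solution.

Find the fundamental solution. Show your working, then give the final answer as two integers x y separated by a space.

√54 → a₀=7, period (2,1,6,1,2,14); ℓ=6 even so k=5
i=0: a=7 ⇒ p=7, q=1
…
i=2: a=1 ⇒ p=22, q=3
i=3: a=6 ⇒ p=147, q=20
i=4: a=1 ⇒ p=169, q=23
i=5: a=2 ⇒ p=485, q=66
fundamental: x₁=485, y₁=66  (since 235225 − 54·4356 = 1)

485 66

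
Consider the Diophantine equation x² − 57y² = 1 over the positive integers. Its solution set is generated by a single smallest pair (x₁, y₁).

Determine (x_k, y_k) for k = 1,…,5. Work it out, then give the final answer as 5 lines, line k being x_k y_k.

√57 = [7; 1,1,4,1,1,14, …], period ℓ=6 (even) → k=5
step 0: (7, 1)  from 7·(1,0) + (0,1)
step 1: (8, 1)  from 1·(7,1) + (1,0)
step 2: (15, 2)  from 1·(8,1) + (7,1)
step 3: (68, 9)  from 4·(15,2) + (8,1)
step 4: (83, 11)  from 1·(68,9) + (15,2)
step 5: (151, 20)  from 1·(83,11) + (68,9)
→ (151, 20).  Check: 151²=22801, 57·20²=22800, difference 1.
n=2: (151,20)∘(151,20) = (151·151+57·20·20, 151·20+20·151) = (45601,6040)
n=3: (45601,6040)∘(151,20) = (151·45601+57·20·6040, 151·6040+20·45601) = (13771351,1824060)
n=4: (13771351,1824060)∘(151,20) = (151·13771351+57·20·1824060, 151·1824060+20·13771351) = (4158902401,550860080)
n=5: (4158902401,550860080)∘(151,20) = (151·4158902401+57·20·550860080, 151·550860080+20·4158902401) = (1255974753751,166357920100)

151 20
45601 6040
13771351 1824060
4158902401 550860080
1255974753751 166357920100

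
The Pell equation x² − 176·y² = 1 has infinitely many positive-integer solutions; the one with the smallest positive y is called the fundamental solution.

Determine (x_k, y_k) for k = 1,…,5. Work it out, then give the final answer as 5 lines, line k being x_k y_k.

199 15
79201 5970
31521799 2376045
12545596801 945659940
4993116004999 376370280075

√176 → a₀=13, period (3,1,3,26); ℓ=4 even so k=3
i=0: a=13 ⇒ p=13, q=1
i=1: a=3 ⇒ p=40, q=3
i=2: a=1 ⇒ p=53, q=4
i=3: a=3 ⇒ p=199, q=15
fundamental: x₁=199, y₁=15  (since 39601 − 176·225 = 1)
k=2:  x_2 = 199·199+176·15·15 = 79201,  y_2 = 199·15+15·199 = 5970
k=3:  x_3 = 199·79201+176·15·5970 = 31521799,  y_3 = 199·5970+15·79201 = 2376045
k=4:  x_4 = 199·31521799+176·15·2376045 = 12545596801,  y_4 = 199·2376045+15·31521799 = 945659940
k=5:  x_5 = 199·12545596801+176·15·945659940 = 4993116004999,  y_5 = 199·945659940+15·12545596801 = 376370280075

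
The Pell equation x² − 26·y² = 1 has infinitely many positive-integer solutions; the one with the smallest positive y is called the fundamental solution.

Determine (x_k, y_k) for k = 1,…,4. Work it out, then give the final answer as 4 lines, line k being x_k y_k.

51 10
5201 1020
530451 104030
54100801 10610040

√26 = [5; 10, …], period ℓ=1 (odd) → k=1
k=0  a_k=5  p_k/q_k = 5/1
k=1  a_k=10  p_k/q_k = 51/10
→ (51, 10).  Check: 51²=2601, 26·10²=2600, difference 1.
(x_2, y_2) = (51·51 + 26·10·10, 51·10 + 10·51) = (5201, 1020)
(x_3, y_3) = (51·5201 + 26·10·1020, 51·1020 + 10·5201) = (530451, 104030)
(x_4, y_4) = (51·530451 + 26·10·104030, 51·104030 + 10·530451) = (54100801, 10610040)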